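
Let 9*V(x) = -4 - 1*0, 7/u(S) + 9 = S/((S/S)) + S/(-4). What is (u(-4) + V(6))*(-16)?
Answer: 148/9 ≈ 16.444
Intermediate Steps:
u(S) = 7/(-9 + 3*S/4) (u(S) = 7/(-9 + (S/((S/S)) + S/(-4))) = 7/(-9 + (S/1 + S*(-¼))) = 7/(-9 + (S*1 - S/4)) = 7/(-9 + (S - S/4)) = 7/(-9 + 3*S/4))
V(x) = -4/9 (V(x) = (-4 - 1*0)/9 = (-4 + 0)/9 = (⅑)*(-4) = -4/9)
(u(-4) + V(6))*(-16) = (28/(3*(-12 - 4)) - 4/9)*(-16) = ((28/3)/(-16) - 4/9)*(-16) = ((28/3)*(-1/16) - 4/9)*(-16) = (-7/12 - 4/9)*(-16) = -37/36*(-16) = 148/9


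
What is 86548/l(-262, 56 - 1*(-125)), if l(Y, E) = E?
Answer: 86548/181 ≈ 478.17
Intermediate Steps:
86548/l(-262, 56 - 1*(-125)) = 86548/(56 - 1*(-125)) = 86548/(56 + 125) = 86548/181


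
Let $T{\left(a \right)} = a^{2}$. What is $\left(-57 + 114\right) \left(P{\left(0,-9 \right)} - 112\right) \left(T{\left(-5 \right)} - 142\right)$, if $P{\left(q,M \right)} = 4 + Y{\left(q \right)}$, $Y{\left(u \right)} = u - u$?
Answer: $720252$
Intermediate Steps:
$Y{\left(u \right)} = 0$
$P{\left(q,M \right)} = 4$ ($P{\left(q,M \right)} = 4 + 0 = 4$)
$\left(-57 + 114\right) \left(P{\left(0,-9 \right)} - 112\right) \left(T{\left(-5 \right)} - 142\right) = \left(-57 + 114\right) \left(4 - 112\right) \left(\left(-5\right)^{2} - 142\right) = 57 \left(-108\right) \left(25 - 142\right) = \left(-6156\right) \left(-117\right) = 720252$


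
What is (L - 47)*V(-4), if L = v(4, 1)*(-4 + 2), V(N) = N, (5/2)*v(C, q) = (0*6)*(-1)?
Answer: 188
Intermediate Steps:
v(C, q) = 0 (v(C, q) = 2*((0*6)*(-1))/5 = 2*(0*(-1))/5 = (⅖)*0 = 0)
L = 0 (L = 0*(-4 + 2) = 0*(-2) = 0)
(L - 47)*V(-4) = (0 - 47)*(-4) = -47*(-4) = 188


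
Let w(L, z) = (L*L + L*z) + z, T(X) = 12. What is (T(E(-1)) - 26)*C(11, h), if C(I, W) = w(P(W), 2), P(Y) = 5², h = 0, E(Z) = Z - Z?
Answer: -9478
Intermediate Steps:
E(Z) = 0
P(Y) = 25
w(L, z) = z + L² + L*z (w(L, z) = (L² + L*z) + z = z + L² + L*z)
C(I, W) = 677 (C(I, W) = 2 + 25² + 25*2 = 2 + 625 + 50 = 677)
(T(E(-1)) - 26)*C(11, h) = (12 - 26)*677 = -14*677 = -9478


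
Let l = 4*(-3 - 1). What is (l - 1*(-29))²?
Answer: 169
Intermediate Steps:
l = -16 (l = 4*(-4) = -16)
(l - 1*(-29))² = (-16 - 1*(-29))² = (-16 + 29)² = 13² = 169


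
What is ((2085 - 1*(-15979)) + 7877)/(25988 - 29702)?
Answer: -8647/1238 ≈ -6.9846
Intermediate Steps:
((2085 - 1*(-15979)) + 7877)/(25988 - 29702) = ((2085 + 15979) + 7877)/(-3714) = (18064 + 7877)*(-1/3714) = 25941*(-1/3714) = -8647/1238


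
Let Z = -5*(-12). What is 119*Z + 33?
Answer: 7173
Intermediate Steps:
Z = 60
119*Z + 33 = 119*60 + 33 = 7140 + 33 = 7173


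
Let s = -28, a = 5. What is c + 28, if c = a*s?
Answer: -112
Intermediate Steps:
c = -140 (c = 5*(-28) = -140)
c + 28 = -140 + 28 = -112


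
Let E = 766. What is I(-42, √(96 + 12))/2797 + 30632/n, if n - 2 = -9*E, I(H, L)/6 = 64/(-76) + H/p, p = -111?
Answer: -15061226666/3387919393 ≈ -4.4456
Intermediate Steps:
I(H, L) = -96/19 - 2*H/37 (I(H, L) = 6*(64/(-76) + H/(-111)) = 6*(64*(-1/76) + H*(-1/111)) = 6*(-16/19 - H/111) = -96/19 - 2*H/37)
n = -6892 (n = 2 - 9*766 = 2 - 6894 = -6892)
I(-42, √(96 + 12))/2797 + 30632/n = (-96/19 - 2/37*(-42))/2797 + 30632/(-6892) = (-96/19 + 84/37)*(1/2797) + 30632*(-1/6892) = -1956/703*1/2797 - 7658/1723 = -1956/1966291 - 7658/1723 = -15061226666/3387919393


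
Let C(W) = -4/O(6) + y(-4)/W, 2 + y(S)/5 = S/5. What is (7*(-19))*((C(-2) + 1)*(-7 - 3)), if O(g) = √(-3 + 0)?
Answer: 10640 + 5320*I*√3/3 ≈ 10640.0 + 3071.5*I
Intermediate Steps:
y(S) = -10 + S (y(S) = -10 + 5*(S/5) = -10 + S)
O(g) = I*√3 (O(g) = √(-3) = I*√3)
C(W) = -14/W + 4*I*√3/3 (C(W) = -4*(-I*√3/3) + (-10 - 4)/W = -(-4)*I*√3/3 - 14/W = 4*I*√3/3 - 14/W = -14/W + 4*I*√3/3)
(7*(-19))*((C(-2) + 1)*(-7 - 3)) = (7*(-19))*(((-14/(-2) + 4*I*√3/3) + 1)*(-7 - 3)) = -133*((-14*(-½) + 4*I*√3/3) + 1)*(-10) = -133*((7 + 4*I*√3/3) + 1)*(-10) = -133*(8 + 4*I*√3/3)*(-10) = -133*(-80 - 40*I*√3/3) = 10640 + 5320*I*√3/3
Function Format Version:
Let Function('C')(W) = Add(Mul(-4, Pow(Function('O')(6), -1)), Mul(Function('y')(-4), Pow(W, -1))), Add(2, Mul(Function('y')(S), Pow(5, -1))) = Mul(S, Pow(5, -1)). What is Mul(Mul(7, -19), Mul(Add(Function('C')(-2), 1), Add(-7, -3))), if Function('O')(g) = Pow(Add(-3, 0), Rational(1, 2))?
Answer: Add(10640, Mul(Rational(5320, 3), I, Pow(3, Rational(1, 2)))) ≈ Add(10640., Mul(3071.5, I))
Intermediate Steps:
Function('y')(S) = Add(-10, S) (Function('y')(S) = Add(-10, Mul(5, Mul(S, Pow(5, -1)))) = Add(-10, Mul(5, Mul(S, Rational(1, 5)))) = Add(-10, Mul(5, Mul(Rational(1, 5), S))) = Add(-10, S))
Function('O')(g) = Mul(I, Pow(3, Rational(1, 2))) (Function('O')(g) = Pow(-3, Rational(1, 2)) = Mul(I, Pow(3, Rational(1, 2))))
Function('C')(W) = Add(Mul(-14, Pow(W, -1)), Mul(Rational(4, 3), I, Pow(3, Rational(1, 2)))) (Function('C')(W) = Add(Mul(-4, Pow(Mul(I, Pow(3, Rational(1, 2))), -1)), Mul(Add(-10, -4), Pow(W, -1))) = Add(Mul(-4, Mul(Rational(-1, 3), I, Pow(3, Rational(1, 2)))), Mul(-14, Pow(W, -1))) = Add(Mul(Rational(4, 3), I, Pow(3, Rational(1, 2))), Mul(-14, Pow(W, -1))) = Add(Mul(-14, Pow(W, -1)), Mul(Rational(4, 3), I, Pow(3, Rational(1, 2)))))
Mul(Mul(7, -19), Mul(Add(Function('C')(-2), 1), Add(-7, -3))) = Mul(Mul(7, -19), Mul(Add(Add(Mul(-14, Pow(-2, -1)), Mul(Rational(4, 3), I, Pow(3, Rational(1, 2)))), 1), Add(-7, -3))) = Mul(-133, Mul(Add(Add(Mul(-14, Rational(-1, 2)), Mul(Rational(4, 3), I, Pow(3, Rational(1, 2)))), 1), -10)) = Mul(-133, Mul(Add(Add(7, Mul(Rational(4, 3), I, Pow(3, Rational(1, 2)))), 1), -10)) = Mul(-133, Mul(Add(8, Mul(Rational(4, 3), I, Pow(3, Rational(1, 2)))), -10)) = Mul(-133, Add(-80, Mul(Rational(-40, 3), I, Pow(3, Rational(1, 2))))) = Add(10640, Mul(Rational(5320, 3), I, Pow(3, Rational(1, 2))))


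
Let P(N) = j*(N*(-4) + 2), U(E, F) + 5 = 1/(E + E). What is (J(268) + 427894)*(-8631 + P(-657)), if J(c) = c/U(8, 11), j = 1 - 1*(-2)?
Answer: -25045309458/79 ≈ -3.1703e+8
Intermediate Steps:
U(E, F) = -5 + 1/(2*E) (U(E, F) = -5 + 1/(E + E) = -5 + 1/(2*E))
j = 3 (j = 1 + 2 = 3)
P(N) = 6 - 12*N (P(N) = 3*(N*(-4) + 2) = 3*(-4*N + 2) = 3*(2 - 4*N) = 6 - 12*N)
J(c) = -16*c/79 (J(c) = c/(-5 + (½)/8) = c/(-5 + (½)*(⅛)) = c/(-5 + 1/16) = c/(-79/16) = c*(-16/79) = -16*c/79)
(J(268) + 427894)*(-8631 + P(-657)) = (-16/79*268 + 427894)*(-8631 + (6 - 12*(-657))) = (-4288/79 + 427894)*(-8631 + (6 + 7884)) = 33799338*(-8631 + 7890)/79 = (33799338/79)*(-741) = -25045309458/79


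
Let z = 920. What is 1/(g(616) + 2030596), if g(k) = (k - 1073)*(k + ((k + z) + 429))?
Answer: 1/851079 ≈ 1.1750e-6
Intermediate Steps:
g(k) = (-1073 + k)*(1349 + 2*k) (g(k) = (k - 1073)*(k + ((k + 920) + 429)) = (-1073 + k)*(k + ((920 + k) + 429)) = (-1073 + k)*(k + (1349 + k)) = (-1073 + k)*(1349 + 2*k))
1/(g(616) + 2030596) = 1/((-1447477 - 797*616 + 2*616²) + 2030596) = 1/((-1447477 - 490952 + 2*379456) + 2030596) = 1/((-1447477 - 490952 + 758912) + 2030596) = 1/(-1179517 + 2030596) = 1/851079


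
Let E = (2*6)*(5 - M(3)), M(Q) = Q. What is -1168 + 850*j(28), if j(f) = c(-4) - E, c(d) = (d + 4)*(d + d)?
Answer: -21568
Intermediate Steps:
c(d) = 2*d*(4 + d) (c(d) = (4 + d)*(2*d) = 2*d*(4 + d))
E = 24 (E = (2*6)*(5 - 1*3) = 12*(5 - 3) = 12*2 = 24)
j(f) = -24 (j(f) = 2*(-4)*(4 - 4) - 1*24 = 2*(-4)*0 - 24 = 0 - 24 = -24)
-1168 + 850*j(28) = -1168 + 850*(-24) = -1168 - 20400 = -21568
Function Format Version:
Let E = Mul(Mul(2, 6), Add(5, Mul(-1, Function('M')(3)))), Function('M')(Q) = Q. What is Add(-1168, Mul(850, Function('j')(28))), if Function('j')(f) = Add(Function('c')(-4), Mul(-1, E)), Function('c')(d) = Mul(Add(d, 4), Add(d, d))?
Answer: -21568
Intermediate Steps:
Function('c')(d) = Mul(2, d, Add(4, d)) (Function('c')(d) = Mul(Add(4, d), Mul(2, d)) = Mul(2, d, Add(4, d)))
E = 24 (E = Mul(Mul(2, 6), Add(5, Mul(-1, 3))) = Mul(12, Add(5, -3)) = Mul(12, 2) = 24)
Function('j')(f) = -24 (Function('j')(f) = Add(Mul(2, -4, Add(4, -4)), Mul(-1, 24)) = Add(Mul(2, -4, 0), -24) = Add(0, -24) = -24)
Add(-1168, Mul(850, Function('j')(28))) = Add(-1168, Mul(850, -24)) = Add(-1168, -20400) = -21568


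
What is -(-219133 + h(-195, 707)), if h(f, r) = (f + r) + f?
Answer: 218816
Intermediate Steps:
h(f, r) = r + 2*f
-(-219133 + h(-195, 707)) = -(-219133 + (707 + 2*(-195))) = -(-219133 + (707 - 390)) = -(-219133 + 317) = -1*(-218816) = 218816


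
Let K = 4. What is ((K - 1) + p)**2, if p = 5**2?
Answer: 784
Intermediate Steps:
p = 25
((K - 1) + p)**2 = ((4 - 1) + 25)**2 = (3 + 25)**2 = 28**2 = 784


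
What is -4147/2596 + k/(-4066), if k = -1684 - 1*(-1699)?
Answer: -768211/479788 ≈ -1.6011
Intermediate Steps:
k = 15 (k = -1684 + 1699 = 15)
-4147/2596 + k/(-4066) = -4147/2596 + 15/(-4066) = -4147*1/2596 + 15*(-1/4066) = -377/236 - 15/4066 = -768211/479788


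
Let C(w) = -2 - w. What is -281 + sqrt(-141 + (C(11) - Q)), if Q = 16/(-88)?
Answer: -281 + 6*I*sqrt(517)/11 ≈ -281.0 + 12.402*I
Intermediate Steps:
Q = -2/11 (Q = 16*(-1/88) = -2/11 ≈ -0.18182)
-281 + sqrt(-141 + (C(11) - Q)) = -281 + sqrt(-141 + ((-2 - 1*11) - 1*(-2/11))) = -281 + sqrt(-141 + ((-2 - 11) + 2/11)) = -281 + sqrt(-141 + (-13 + 2/11)) = -281 + sqrt(-141 - 141/11) = -281 + sqrt(-1692/11) = -281 + 6*I*sqrt(517)/11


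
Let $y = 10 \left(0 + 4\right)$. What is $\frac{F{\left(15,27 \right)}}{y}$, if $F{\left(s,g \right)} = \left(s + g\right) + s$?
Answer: $\frac{57}{40} \approx 1.425$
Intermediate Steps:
$y = 40$ ($y = 10 \cdot 4 = 40$)
$F{\left(s,g \right)} = g + 2 s$ ($F{\left(s,g \right)} = \left(g + s\right) + s = g + 2 s$)
$\frac{F{\left(15,27 \right)}}{y} = \frac{27 + 2 \cdot 15}{40} = \left(27 + 30\right) \frac{1}{40} = 57 \cdot \frac{1}{40} = \frac{57}{40}$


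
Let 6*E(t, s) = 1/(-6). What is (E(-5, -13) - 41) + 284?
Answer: 8747/36 ≈ 242.97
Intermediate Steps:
E(t, s) = -1/36 (E(t, s) = (⅙)/(-6) = (⅙)*(-⅙) = -1/36)
(E(-5, -13) - 41) + 284 = (-1/36 - 41) + 284 = -1477/36 + 284 = 8747/36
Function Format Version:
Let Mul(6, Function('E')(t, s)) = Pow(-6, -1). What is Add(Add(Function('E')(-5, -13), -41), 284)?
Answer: Rational(8747, 36) ≈ 242.97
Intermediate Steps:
Function('E')(t, s) = Rational(-1, 36) (Function('E')(t, s) = Mul(Rational(1, 6), Pow(-6, -1)) = Mul(Rational(1, 6), Rational(-1, 6)) = Rational(-1, 36))
Add(Add(Function('E')(-5, -13), -41), 284) = Add(Add(Rational(-1, 36), -41), 284) = Add(Rational(-1477, 36), 284) = Rational(8747, 36)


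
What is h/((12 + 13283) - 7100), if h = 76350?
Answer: 5090/413 ≈ 12.324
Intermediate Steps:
h/((12 + 13283) - 7100) = 76350/((12 + 13283) - 7100) = 76350/(13295 - 7100) = 76350/6195 = 76350*(1/6195) = 5090/413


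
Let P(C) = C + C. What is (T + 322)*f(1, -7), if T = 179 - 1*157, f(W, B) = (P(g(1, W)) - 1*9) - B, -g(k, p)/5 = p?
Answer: -4128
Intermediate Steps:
g(k, p) = -5*p
P(C) = 2*C
f(W, B) = -9 - B - 10*W (f(W, B) = (2*(-5*W) - 1*9) - B = (-10*W - 9) - B = (-9 - 10*W) - B = -9 - B - 10*W)
T = 22 (T = 179 - 157 = 22)
(T + 322)*f(1, -7) = (22 + 322)*(-9 - 1*(-7) - 10*1) = 344*(-9 + 7 - 10) = 344*(-12) = -4128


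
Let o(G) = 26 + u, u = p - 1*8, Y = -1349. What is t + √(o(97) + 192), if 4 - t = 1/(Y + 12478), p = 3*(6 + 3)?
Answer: 44515/11129 + √237 ≈ 19.395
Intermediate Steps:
p = 27 (p = 3*9 = 27)
t = 44515/11129 (t = 4 - 1/(-1349 + 12478) = 4 - 1/11129 = 44515/11129 ≈ 3.9999)
u = 19 (u = 27 - 1*8 = 27 - 8 = 19)
o(G) = 45 (o(G) = 26 + 19 = 45)
t + √(o(97) + 192) = 44515/11129 + √(45 + 192) = 44515/11129 + √237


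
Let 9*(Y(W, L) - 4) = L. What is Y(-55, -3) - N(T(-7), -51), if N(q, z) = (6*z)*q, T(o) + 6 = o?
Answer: -11923/3 ≈ -3974.3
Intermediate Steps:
T(o) = -6 + o
Y(W, L) = 4 + L/9
N(q, z) = 6*q*z
Y(-55, -3) - N(T(-7), -51) = (4 + (1/9)*(-3)) - 6*(-6 - 7)*(-51) = (4 - 1/3) - 6*(-13)*(-51) = 11/3 - 1*3978 = 11/3 - 3978 = -11923/3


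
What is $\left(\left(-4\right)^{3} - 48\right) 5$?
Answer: $-560$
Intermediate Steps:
$\left(\left(-4\right)^{3} - 48\right) 5 = \left(-64 - 48\right) 5 = \left(-112\right) 5 = -560$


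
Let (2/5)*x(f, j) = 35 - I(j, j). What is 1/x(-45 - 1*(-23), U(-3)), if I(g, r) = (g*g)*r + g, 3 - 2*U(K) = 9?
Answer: 2/325 ≈ 0.0061538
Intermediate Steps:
U(K) = -3 (U(K) = 3/2 - ½*9 = 3/2 - 9/2 = -3)
I(g, r) = g + r*g² (I(g, r) = g²*r + g = r*g² + g = g + r*g²)
x(f, j) = 175/2 - 5*j*(1 + j²)/2 (x(f, j) = 5*(35 - j*(1 + j*j))/2 = 5*(35 - j*(1 + j²))/2 = 175/2 - 5*j*(1 + j²)/2)
1/x(-45 - 1*(-23), U(-3)) = 1/(175/2 - 5/2*(-3)*(1 + (-3)²)) = 1/(175/2 - 5/2*(-3)*(1 + 9)) = 1/(175/2 - 5/2*(-3)*10) = 1/(175/2 + 75) = 1/(325/2) = 2/325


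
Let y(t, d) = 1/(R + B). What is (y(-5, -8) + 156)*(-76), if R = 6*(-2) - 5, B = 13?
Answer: -11837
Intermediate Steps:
R = -17 (R = -12 - 5 = -17)
y(t, d) = -¼ (y(t, d) = 1/(-17 + 13) = 1/(-4) = -¼)
(y(-5, -8) + 156)*(-76) = (-¼ + 156)*(-76) = (623/4)*(-76) = -11837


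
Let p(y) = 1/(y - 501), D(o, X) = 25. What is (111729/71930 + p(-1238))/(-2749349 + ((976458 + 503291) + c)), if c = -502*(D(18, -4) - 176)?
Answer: -194224801/149327738953460 ≈ -1.3007e-6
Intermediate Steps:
c = 75802 (c = -502*(25 - 176) = -502*(-151) = 75802)
p(y) = 1/(-501 + y)
(111729/71930 + p(-1238))/(-2749349 + ((976458 + 503291) + c)) = (111729/71930 + 1/(-501 - 1238))/(-2749349 + ((976458 + 503291) + 75802)) = (111729*(1/71930) + 1/(-1739))/(-2749349 + (1479749 + 75802)) = (111729/71930 - 1/1739)/(-2749349 + 1555551) = (194224801/125086270)/(-1193798) = (194224801/125086270)*(-1/1193798) = -194224801/149327738953460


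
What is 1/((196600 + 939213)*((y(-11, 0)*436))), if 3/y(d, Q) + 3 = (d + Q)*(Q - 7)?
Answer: 37/742821702 ≈ 4.9810e-8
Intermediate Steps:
y(d, Q) = 3/(-3 + (-7 + Q)*(Q + d)) (y(d, Q) = 3/(-3 + (d + Q)*(Q - 7)) = 3/(-3 + (Q + d)*(-7 + Q)) = 3/(-3 + (-7 + Q)*(Q + d)))
1/((196600 + 939213)*((y(-11, 0)*436))) = 1/((196600 + 939213)*(((3/(-3 + 0**2 - 7*0 - 7*(-11) + 0*(-11)))*436))) = 1/(1135813*(((3/(-3 + 0 + 0 + 77 + 0))*436))) = 1/(1135813*(((3/74)*436))) = 1/(1135813*(654/37)) = (1/1135813)*(37/654) = 37/742821702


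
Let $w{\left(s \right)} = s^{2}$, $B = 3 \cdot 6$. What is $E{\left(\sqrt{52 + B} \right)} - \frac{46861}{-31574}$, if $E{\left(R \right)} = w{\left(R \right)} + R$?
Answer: $\frac{2257041}{31574} + \sqrt{70} \approx 79.851$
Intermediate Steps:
$B = 18$
$E{\left(R \right)} = R + R^{2}$ ($E{\left(R \right)} = R^{2} + R = R + R^{2}$)
$E{\left(\sqrt{52 + B} \right)} - \frac{46861}{-31574} = \sqrt{52 + 18} \left(1 + \sqrt{52 + 18}\right) - \frac{46861}{-31574} = \sqrt{70} \left(1 + \sqrt{70}\right) - 46861 \left(- \frac{1}{31574}\right) = \sqrt{70} \left(1 + \sqrt{70}\right) - - \frac{46861}{31574} = \sqrt{70} \left(1 + \sqrt{70}\right) + \frac{46861}{31574} = \frac{46861}{31574} + \sqrt{70} \left(1 + \sqrt{70}\right)$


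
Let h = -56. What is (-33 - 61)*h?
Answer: 5264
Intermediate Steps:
(-33 - 61)*h = (-33 - 61)*(-56) = -94*(-56) = 5264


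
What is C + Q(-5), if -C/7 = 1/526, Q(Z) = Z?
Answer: -2637/526 ≈ -5.0133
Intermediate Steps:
C = -7/526 ≈ -0.013308
C + Q(-5) = -7/526 - 5 = -2637/526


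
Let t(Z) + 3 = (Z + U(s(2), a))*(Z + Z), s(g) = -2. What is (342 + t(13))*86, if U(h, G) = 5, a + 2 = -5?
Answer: 69402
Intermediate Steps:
a = -7 (a = -2 - 5 = -7)
t(Z) = -3 + 2*Z*(5 + Z) (t(Z) = -3 + (Z + 5)*(Z + Z) = -3 + (5 + Z)*(2*Z) = -3 + 2*Z*(5 + Z))
(342 + t(13))*86 = (342 + (-3 + 2*13**2 + 10*13))*86 = (342 + (-3 + 2*169 + 130))*86 = (342 + (-3 + 338 + 130))*86 = (342 + 465)*86 = 807*86 = 69402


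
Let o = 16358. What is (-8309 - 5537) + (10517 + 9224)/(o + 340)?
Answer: -231180767/16698 ≈ -13845.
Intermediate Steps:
(-8309 - 5537) + (10517 + 9224)/(o + 340) = (-8309 - 5537) + (10517 + 9224)/(16358 + 340) = -13846 + 19741/16698 = -231180767/16698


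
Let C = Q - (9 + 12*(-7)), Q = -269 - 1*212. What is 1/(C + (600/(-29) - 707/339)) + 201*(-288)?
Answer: -244014659463/4215289 ≈ -57888.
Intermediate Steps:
Q = -481 (Q = -269 - 212 = -481)
C = -406 (C = -481 - (9 + 12*(-7)) = -481 - (9 - 84) = -481 - 1*(-75) = -481 + 75 = -406)
1/(C + (600/(-29) - 707/339)) + 201*(-288) = 1/(-406 + (600/(-29) - 707/339)) + 201*(-288) = 1/(-406 + (600*(-1/29) - 707*1/339)) - 57888 = 1/(-406 + (-600/29 - 707/339)) - 57888 = 1/(-406 - 223903/9831) - 57888 = 1/(-4215289/9831) - 57888 = -9831/4215289 - 57888 = -244014659463/4215289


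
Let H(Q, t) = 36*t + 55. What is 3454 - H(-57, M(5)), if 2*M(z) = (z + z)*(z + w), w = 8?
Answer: 1059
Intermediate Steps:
M(z) = z*(8 + z) (M(z) = ((z + z)*(z + 8))/2 = ((2*z)*(8 + z))/2 = (2*z*(8 + z))/2 = z*(8 + z))
H(Q, t) = 55 + 36*t
3454 - H(-57, M(5)) = 3454 - (55 + 36*(5*(8 + 5))) = 3454 - (55 + 36*(5*13)) = 3454 - (55 + 36*65) = 3454 - (55 + 2340) = 3454 - 1*2395 = 3454 - 2395 = 1059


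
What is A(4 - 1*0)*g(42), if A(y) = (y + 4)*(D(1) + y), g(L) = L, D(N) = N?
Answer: 1680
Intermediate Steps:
A(y) = (1 + y)*(4 + y) (A(y) = (y + 4)*(1 + y) = (4 + y)*(1 + y) = (1 + y)*(4 + y))
A(4 - 1*0)*g(42) = (4 + (4 - 1*0)² + 5*(4 - 1*0))*42 = (4 + (4 + 0)² + 5*(4 + 0))*42 = (4 + 4² + 5*4)*42 = (4 + 16 + 20)*42 = 40*42 = 1680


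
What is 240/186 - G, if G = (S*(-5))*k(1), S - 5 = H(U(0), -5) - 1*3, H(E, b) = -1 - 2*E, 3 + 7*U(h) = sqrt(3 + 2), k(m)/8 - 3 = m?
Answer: 64760/217 - 320*sqrt(5)/7 ≈ 196.21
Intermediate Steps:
k(m) = 24 + 8*m
U(h) = -3/7 + sqrt(5)/7 (U(h) = -3/7 + sqrt(3 + 2)/7 = -3/7 + sqrt(5)/7)
S = 13/7 - 2*sqrt(5)/7 (S = 5 + ((-1 - 2*(-3/7 + sqrt(5)/7)) - 1*3) = 5 + ((-1 + (6/7 - 2*sqrt(5)/7)) - 3) = 5 + ((-1/7 - 2*sqrt(5)/7) - 3) = 5 + (-22/7 - 2*sqrt(5)/7) = 13/7 - 2*sqrt(5)/7 ≈ 1.2183)
G = -2080/7 + 320*sqrt(5)/7 (G = ((13/7 - 2*sqrt(5)/7)*(-5))*(24 + 8*1) = (-65/7 + 10*sqrt(5)/7)*(24 + 8) = (-65/7 + 10*sqrt(5)/7)*32 = -2080/7 + 320*sqrt(5)/7 ≈ -194.92)
240/186 - G = 240/186 - (-2080/7 + 320*sqrt(5)/7) = 240*(1/186) + (2080/7 - 320*sqrt(5)/7) = 40/31 + (2080/7 - 320*sqrt(5)/7) = 64760/217 - 320*sqrt(5)/7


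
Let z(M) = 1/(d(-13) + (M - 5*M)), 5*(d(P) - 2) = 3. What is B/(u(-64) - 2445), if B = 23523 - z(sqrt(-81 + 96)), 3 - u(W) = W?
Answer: -68581339/6933059 - 50*sqrt(15)/6933059 ≈ -9.8920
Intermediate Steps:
u(W) = 3 - W
d(P) = 13/5 (d(P) = 2 + (1/5)*3 = 2 + 3/5 = 13/5)
z(M) = 1/(13/5 - 4*M) (z(M) = 1/(13/5 + (M - 5*M)) = 1/(13/5 - 4*M))
B = 23523 + 5/(-13 + 20*sqrt(15)) (B = 23523 - (-5)/(-13 + 20*sqrt(-81 + 96)) = 23523 - (-5)/(-13 + 20*sqrt(15)) = 23523 + 5/(-13 + 20*sqrt(15)) ≈ 23523.)
B/(u(-64) - 2445) = (137162678/5831 + 100*sqrt(15)/5831)/((3 - 1*(-64)) - 2445) = (137162678/5831 + 100*sqrt(15)/5831)/((3 + 64) - 2445) = (137162678/5831 + 100*sqrt(15)/5831)/(67 - 2445) = (137162678/5831 + 100*sqrt(15)/5831)/(-2378) = (137162678/5831 + 100*sqrt(15)/5831)*(-1/2378) = -68581339/6933059 - 50*sqrt(15)/6933059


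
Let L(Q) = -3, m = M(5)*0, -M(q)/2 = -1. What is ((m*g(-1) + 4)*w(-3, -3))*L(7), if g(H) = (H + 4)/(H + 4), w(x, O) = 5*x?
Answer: 180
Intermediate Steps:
M(q) = 2 (M(q) = -2*(-1) = 2)
g(H) = 1 (g(H) = (4 + H)/(4 + H) = 1)
m = 0 (m = 2*0 = 0)
((m*g(-1) + 4)*w(-3, -3))*L(7) = ((0*1 + 4)*(5*(-3)))*(-3) = ((0 + 4)*(-15))*(-3) = (4*(-15))*(-3) = -60*(-3) = 180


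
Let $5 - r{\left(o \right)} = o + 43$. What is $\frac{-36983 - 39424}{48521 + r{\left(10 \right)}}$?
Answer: $- \frac{76407}{48473} \approx -1.5763$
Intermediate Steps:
$r{\left(o \right)} = -38 - o$ ($r{\left(o \right)} = 5 - \left(o + 43\right) = 5 - \left(43 + o\right) = -38 - o$)
$\frac{-36983 - 39424}{48521 + r{\left(10 \right)}} = \frac{-36983 - 39424}{48521 - 48} = - \frac{76407}{48521 - 48} = - \frac{76407}{48473}$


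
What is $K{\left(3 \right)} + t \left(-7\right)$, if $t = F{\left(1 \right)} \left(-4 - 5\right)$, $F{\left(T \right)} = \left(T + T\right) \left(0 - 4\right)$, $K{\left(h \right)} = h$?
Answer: $-501$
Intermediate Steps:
$F{\left(T \right)} = - 8 T$ ($F{\left(T \right)} = 2 T \left(-4\right) = - 8 T$)
$t = 72$ ($t = \left(-8\right) 1 \left(-4 - 5\right) = \left(-8\right) \left(-9\right) = 72$)
$K{\left(3 \right)} + t \left(-7\right) = 3 + 72 \left(-7\right) = 3 - 504 = -501$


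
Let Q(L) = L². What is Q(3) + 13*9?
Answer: 126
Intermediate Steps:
Q(3) + 13*9 = 3² + 13*9 = 9 + 117 = 126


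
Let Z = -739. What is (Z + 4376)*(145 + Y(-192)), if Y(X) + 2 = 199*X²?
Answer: 26681319323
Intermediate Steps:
Y(X) = -2 + 199*X²
(Z + 4376)*(145 + Y(-192)) = (-739 + 4376)*(145 + (-2 + 199*(-192)²)) = 3637*(145 + (-2 + 199*36864)) = 3637*(145 + (-2 + 7335936)) = 3637*(145 + 7335934) = 3637*7336079 = 26681319323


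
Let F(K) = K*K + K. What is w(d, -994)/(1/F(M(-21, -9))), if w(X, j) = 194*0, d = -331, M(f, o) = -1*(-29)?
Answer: 0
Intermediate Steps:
M(f, o) = 29
F(K) = K + K² (F(K) = K² + K = K + K²)
w(X, j) = 0
w(d, -994)/(1/F(M(-21, -9))) = 0/(1/(29*(1 + 29))) = 0/(1/(29*30)) = 0/(1/870) = 0*870 = 0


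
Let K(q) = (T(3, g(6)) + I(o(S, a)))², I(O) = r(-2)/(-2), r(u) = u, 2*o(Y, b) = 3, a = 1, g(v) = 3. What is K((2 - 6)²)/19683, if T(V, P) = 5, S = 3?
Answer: 4/2187 ≈ 0.0018290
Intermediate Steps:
o(Y, b) = 3/2 (o(Y, b) = (½)*3 = 3/2)
I(O) = 1 (I(O) = -2/(-2) = -2*(-½) = 1)
K(q) = 36 (K(q) = (5 + 1)² = 6² = 36)
K((2 - 6)²)/19683 = 36/19683 = 36*(1/19683) = 4/2187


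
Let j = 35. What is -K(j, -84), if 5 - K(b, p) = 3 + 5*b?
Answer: 173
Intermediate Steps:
K(b, p) = 2 - 5*b (K(b, p) = 5 - (3 + 5*b) = 5 + (-3 - 5*b) = 2 - 5*b)
-K(j, -84) = -(2 - 5*35) = -(2 - 175) = -1*(-173) = 173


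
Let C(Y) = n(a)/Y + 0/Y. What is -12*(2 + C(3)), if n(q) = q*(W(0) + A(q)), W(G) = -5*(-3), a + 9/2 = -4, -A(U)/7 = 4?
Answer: -466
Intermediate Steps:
A(U) = -28 (A(U) = -7*4 = -28)
a = -17/2 (a = -9/2 - 4 = -17/2 ≈ -8.5000)
W(G) = 15
n(q) = -13*q (n(q) = q*(15 - 28) = q*(-13) = -13*q)
C(Y) = 221/(2*Y) (C(Y) = (-13*(-17/2))/Y + 0/Y = 221/(2*Y) + 0 = 221/(2*Y))
-12*(2 + C(3)) = -12*(2 + (221/2)/3) = -12*(2 + (221/2)*(⅓)) = -12*(2 + 221/6) = -12*233/6 = -466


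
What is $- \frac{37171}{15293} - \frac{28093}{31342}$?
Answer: $- \frac{1594639731}{479313206} \approx -3.3269$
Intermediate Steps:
$- \frac{37171}{15293} - \frac{28093}{31342} = - \frac{1594639731}{479313206}$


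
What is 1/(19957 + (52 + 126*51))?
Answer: 1/26435 ≈ 3.7829e-5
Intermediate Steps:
1/(19957 + (52 + 126*51)) = 1/(19957 + (52 + 6426)) = 1/(19957 + 6478) = 1/26435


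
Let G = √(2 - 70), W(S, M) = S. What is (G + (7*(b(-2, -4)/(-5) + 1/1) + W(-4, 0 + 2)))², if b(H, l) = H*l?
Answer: (41 - 10*I*√17)²/25 ≈ -0.76 - 135.24*I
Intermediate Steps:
G = 2*I*√17 (G = √(-68) = 2*I*√17 ≈ 8.2462*I)
(G + (7*(b(-2, -4)/(-5) + 1/1) + W(-4, 0 + 2)))² = (2*I*√17 + (7*(-2*(-4)/(-5) + 1/1) - 4))² = (2*I*√17 + (7*(8*(-⅕) + 1*1) - 4))² = (2*I*√17 + (7*(-8/5 + 1) - 4))² = (2*I*√17 + (7*(-⅗) - 4))² = (2*I*√17 + (-21/5 - 4))² = (2*I*√17 - 41/5)² = (-41/5 + 2*I*√17)²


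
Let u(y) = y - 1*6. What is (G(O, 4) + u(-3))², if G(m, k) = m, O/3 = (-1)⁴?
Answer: 36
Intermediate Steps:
u(y) = -6 + y (u(y) = y - 6 = -6 + y)
O = 3 (O = 3*(-1)⁴ = 3*1 = 3)
(G(O, 4) + u(-3))² = (3 + (-6 - 3))² = (3 - 9)² = (-6)² = 36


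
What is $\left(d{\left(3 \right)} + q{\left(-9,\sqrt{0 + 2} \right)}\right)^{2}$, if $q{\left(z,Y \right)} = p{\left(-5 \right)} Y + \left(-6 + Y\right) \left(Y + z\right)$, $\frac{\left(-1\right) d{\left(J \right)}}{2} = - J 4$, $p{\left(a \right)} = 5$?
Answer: $6600 - 1600 \sqrt{2} \approx 4337.3$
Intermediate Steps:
$d{\left(J \right)} = 8 J$ ($d{\left(J \right)} = - 2 - J 4 = - 2 \left(- 4 J\right) = 8 J$)
$q{\left(z,Y \right)} = 5 Y + \left(-6 + Y\right) \left(Y + z\right)$
$\left(d{\left(3 \right)} + q{\left(-9,\sqrt{0 + 2} \right)}\right)^{2} = \left(8 \cdot 3 + \left(\left(\sqrt{0 + 2}\right)^{2} - \sqrt{0 + 2} - -54 + \sqrt{0 + 2} \left(-9\right)\right)\right)^{2} = \left(24 + \left(\left(\sqrt{2}\right)^{2} - \sqrt{2} + 54 + \sqrt{2} \left(-9\right)\right)\right)^{2} = \left(24 + \left(2 - \sqrt{2} + 54 - 9 \sqrt{2}\right)\right)^{2} = \left(24 + \left(56 - 10 \sqrt{2}\right)\right)^{2} = \left(80 - 10 \sqrt{2}\right)^{2}$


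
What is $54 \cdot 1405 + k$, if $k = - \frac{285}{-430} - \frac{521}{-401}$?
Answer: $\frac{2616520483}{34486} \approx 75872.0$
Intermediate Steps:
$k = \frac{67663}{34486}$ ($k = \left(-285\right) \left(- \frac{1}{430}\right) - - \frac{521}{401} = \frac{57}{86} + \frac{521}{401} = \frac{67663}{34486} \approx 1.962$)
$54 \cdot 1405 + k = 54 \cdot 1405 + \frac{67663}{34486} = 75870 + \frac{67663}{34486} = \frac{2616520483}{34486}$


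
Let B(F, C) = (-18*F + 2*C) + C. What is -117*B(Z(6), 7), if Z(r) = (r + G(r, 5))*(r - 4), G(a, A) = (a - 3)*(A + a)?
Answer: 161811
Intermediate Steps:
G(a, A) = (-3 + a)*(A + a)
Z(r) = (-4 + r)*(-15 + r² + 3*r) (Z(r) = (r + (r² - 3*5 - 3*r + 5*r))*(r - 4) = (r + (r² - 15 - 3*r + 5*r))*(-4 + r) = (r + (-15 + r² + 2*r))*(-4 + r) = (-15 + r² + 3*r)*(-4 + r) = (-4 + r)*(-15 + r² + 3*r))
B(F, C) = -18*F + 3*C
-117*B(Z(6), 7) = -117*(-18*(60 + 6³ - 1*6² - 27*6) + 3*7) = -117*(-18*(60 + 216 - 1*36 - 162) + 21) = -117*(-18*(60 + 216 - 36 - 162) + 21) = -117*(-18*78 + 21) = -117*(-1404 + 21) = -117*(-1383) = 161811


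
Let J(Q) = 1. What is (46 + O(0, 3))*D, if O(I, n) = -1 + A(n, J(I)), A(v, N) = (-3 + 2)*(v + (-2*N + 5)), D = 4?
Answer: 156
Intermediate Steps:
A(v, N) = -5 - v + 2*N (A(v, N) = -(v + (5 - 2*N)) = -(5 + v - 2*N) = -5 - v + 2*N)
O(I, n) = -4 - n (O(I, n) = -1 + (-5 - n + 2*1) = -1 + (-5 - n + 2) = -1 + (-3 - n) = -4 - n)
(46 + O(0, 3))*D = (46 + (-4 - 1*3))*4 = (46 + (-4 - 3))*4 = (46 - 7)*4 = 39*4 = 156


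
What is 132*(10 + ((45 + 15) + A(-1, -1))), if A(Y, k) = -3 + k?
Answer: 8712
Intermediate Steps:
132*(10 + ((45 + 15) + A(-1, -1))) = 132*(10 + ((45 + 15) + (-3 - 1))) = 132*(10 + (60 - 4)) = 132*(10 + 56) = 132*66 = 8712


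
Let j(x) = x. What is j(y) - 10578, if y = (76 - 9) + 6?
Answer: -10505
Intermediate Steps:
y = 73 (y = 67 + 6 = 73)
j(y) - 10578 = 73 - 10578 = -10505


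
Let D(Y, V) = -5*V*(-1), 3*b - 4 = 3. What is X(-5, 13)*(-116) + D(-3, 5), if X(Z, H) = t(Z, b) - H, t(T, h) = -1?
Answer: 1649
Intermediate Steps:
b = 7/3 (b = 4/3 + (⅓)*3 = 4/3 + 1 = 7/3 ≈ 2.3333)
D(Y, V) = 5*V
X(Z, H) = -1 - H
X(-5, 13)*(-116) + D(-3, 5) = (-1 - 1*13)*(-116) + 5*5 = (-1 - 13)*(-116) + 25 = -14*(-116) + 25 = 1624 + 25 = 1649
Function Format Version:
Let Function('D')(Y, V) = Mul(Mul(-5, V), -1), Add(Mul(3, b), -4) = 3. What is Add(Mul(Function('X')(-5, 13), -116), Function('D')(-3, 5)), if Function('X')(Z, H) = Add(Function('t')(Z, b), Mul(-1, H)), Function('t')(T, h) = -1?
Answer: 1649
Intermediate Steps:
b = Rational(7, 3) (b = Add(Rational(4, 3), Mul(Rational(1, 3), 3)) = Add(Rational(4, 3), 1) = Rational(7, 3) ≈ 2.3333)
Function('D')(Y, V) = Mul(5, V)
Function('X')(Z, H) = Add(-1, Mul(-1, H))
Add(Mul(Function('X')(-5, 13), -116), Function('D')(-3, 5)) = Add(Mul(Add(-1, Mul(-1, 13)), -116), Mul(5, 5)) = Add(Mul(Add(-1, -13), -116), 25) = Add(Mul(-14, -116), 25) = Add(1624, 25) = 1649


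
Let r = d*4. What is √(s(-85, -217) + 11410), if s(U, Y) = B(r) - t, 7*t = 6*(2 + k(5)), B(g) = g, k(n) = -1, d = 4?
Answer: 2*√139958/7 ≈ 106.89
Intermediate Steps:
r = 16 (r = 4*4 = 16)
t = 6/7 (t = (6*(2 - 1))/7 = (6*1)/7 = (⅐)*6 = 6/7 ≈ 0.85714)
s(U, Y) = 106/7 (s(U, Y) = 16 - 1*6/7 = 16 - 6/7 = 106/7)
√(s(-85, -217) + 11410) = √(106/7 + 11410) = √(79976/7) = 2*√139958/7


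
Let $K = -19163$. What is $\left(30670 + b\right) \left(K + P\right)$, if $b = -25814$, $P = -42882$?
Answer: $-301290520$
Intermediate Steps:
$\left(30670 + b\right) \left(K + P\right) = \left(30670 - 25814\right) \left(-19163 - 42882\right) = 4856 \left(-62045\right) = -301290520$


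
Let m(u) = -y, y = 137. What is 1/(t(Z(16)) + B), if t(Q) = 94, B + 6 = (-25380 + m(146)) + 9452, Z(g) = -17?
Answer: -1/15977 ≈ -6.2590e-5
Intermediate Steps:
m(u) = -137 (m(u) = -1*137 = -137)
B = -16071 (B = -6 + ((-25380 - 137) + 9452) = -6 + (-25517 + 9452) = -6 - 16065 = -16071)
1/(t(Z(16)) + B) = 1/(94 - 16071) = 1/(-15977) = -1/15977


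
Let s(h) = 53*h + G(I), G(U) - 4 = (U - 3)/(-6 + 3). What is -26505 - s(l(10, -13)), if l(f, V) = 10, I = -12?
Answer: -27044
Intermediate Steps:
G(U) = 5 - U/3 (G(U) = 4 + (U - 3)/(-6 + 3) = 4 + (-3 + U)/(-3) = 4 + (-3 + U)*(-1/3) = 4 + (1 - U/3) = 5 - U/3)
s(h) = 9 + 53*h (s(h) = 53*h + (5 - 1/3*(-12)) = 53*h + (5 + 4) = 53*h + 9 = 9 + 53*h)
-26505 - s(l(10, -13)) = -26505 - (9 + 53*10) = -26505 - (9 + 530) = -26505 - 1*539 = -26505 - 539 = -27044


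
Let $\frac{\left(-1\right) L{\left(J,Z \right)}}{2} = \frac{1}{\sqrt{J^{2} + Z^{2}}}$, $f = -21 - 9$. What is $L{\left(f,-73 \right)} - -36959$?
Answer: $36959 - \frac{2 \sqrt{6229}}{6229} \approx 36959.0$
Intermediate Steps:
$f = -30$
$L{\left(J,Z \right)} = - \frac{2}{\sqrt{J^{2} + Z^{2}}}$
$L{\left(f,-73 \right)} - -36959 = - \frac{2}{\sqrt{\left(-30\right)^{2} + \left(-73\right)^{2}}} - -36959 = - \frac{2}{\sqrt{900 + 5329}} + 36959 = - \frac{2}{\sqrt{6229}} + 36959 = - 2 \frac{\sqrt{6229}}{6229} + 36959 = - \frac{2 \sqrt{6229}}{6229} + 36959 = 36959 - \frac{2 \sqrt{6229}}{6229}$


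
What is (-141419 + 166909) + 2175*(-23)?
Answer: -24535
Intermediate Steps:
(-141419 + 166909) + 2175*(-23) = 25490 - 50025 = -24535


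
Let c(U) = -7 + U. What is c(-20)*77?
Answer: -2079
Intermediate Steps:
c(-20)*77 = (-7 - 20)*77 = -27*77 = -2079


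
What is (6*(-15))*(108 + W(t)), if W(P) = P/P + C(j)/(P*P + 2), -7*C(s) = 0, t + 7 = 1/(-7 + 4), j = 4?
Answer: -9810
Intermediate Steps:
t = -22/3 (t = -7 + 1/(-7 + 4) = -7 + 1/(-3) = -7 - ⅓ = -22/3 ≈ -7.3333)
C(s) = 0 (C(s) = -⅐*0 = 0)
W(P) = 1 (W(P) = P/P + 0/(P*P + 2) = 1 + 0/(P² + 2) = 1 + 0/(2 + P²) = 1 + 0 = 1)
(6*(-15))*(108 + W(t)) = (6*(-15))*(108 + 1) = -90*109 = -9810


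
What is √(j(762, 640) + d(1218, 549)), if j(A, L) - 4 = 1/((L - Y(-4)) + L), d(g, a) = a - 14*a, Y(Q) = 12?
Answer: I*√2867151831/634 ≈ 84.457*I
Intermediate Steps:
d(g, a) = -13*a
j(A, L) = 4 + 1/(-12 + 2*L) (j(A, L) = 4 + 1/((L - 1*12) + L) = 4 + 1/((L - 12) + L) = 4 + 1/((-12 + L) + L) = 4 + 1/(-12 + 2*L))
√(j(762, 640) + d(1218, 549)) = √((-47 + 8*640)/(2*(-6 + 640)) - 13*549) = √((½)*(-47 + 5120)/634 - 7137) = √((½)*(1/634)*5073 - 7137) = √(5073/1268 - 7137) = √(-9044643/1268) = I*√2867151831/634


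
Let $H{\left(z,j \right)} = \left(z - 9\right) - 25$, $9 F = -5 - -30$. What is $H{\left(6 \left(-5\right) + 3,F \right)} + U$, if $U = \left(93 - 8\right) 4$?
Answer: $279$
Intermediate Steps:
$U = 340$ ($U = 85 \cdot 4 = 340$)
$F = \frac{25}{9}$ ($F = \frac{-5 - -30}{9} = \frac{-5 + 30}{9} = \frac{1}{9} \cdot 25 = \frac{25}{9} \approx 2.7778$)
$H{\left(z,j \right)} = -34 + z$ ($H{\left(z,j \right)} = \left(-9 + z\right) - 25 = -34 + z$)
$H{\left(6 \left(-5\right) + 3,F \right)} + U = \left(-34 + \left(6 \left(-5\right) + 3\right)\right) + 340 = \left(-34 + \left(-30 + 3\right)\right) + 340 = \left(-34 - 27\right) + 340 = -61 + 340 = 279$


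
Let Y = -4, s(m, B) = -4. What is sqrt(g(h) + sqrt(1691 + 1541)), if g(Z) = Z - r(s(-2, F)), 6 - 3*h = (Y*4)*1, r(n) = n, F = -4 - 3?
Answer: sqrt(102 + 36*sqrt(202))/3 ≈ 8.2574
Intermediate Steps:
F = -7
h = 22/3 (h = 2 - (-4*4)/3 = 2 - (-16)/3 = 2 - 1/3*(-16) = 2 + 16/3 = 22/3 ≈ 7.3333)
g(Z) = 4 + Z (g(Z) = Z - 1*(-4) = Z + 4 = 4 + Z)
sqrt(g(h) + sqrt(1691 + 1541)) = sqrt((4 + 22/3) + sqrt(1691 + 1541)) = sqrt(34/3 + sqrt(3232)) = sqrt(34/3 + 4*sqrt(202))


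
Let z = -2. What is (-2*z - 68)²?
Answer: 4096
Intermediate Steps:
(-2*z - 68)² = (-2*(-2) - 68)² = (4 - 68)² = (-64)² = 4096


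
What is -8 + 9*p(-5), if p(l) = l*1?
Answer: -53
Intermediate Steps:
p(l) = l
-8 + 9*p(-5) = -8 + 9*(-5) = -8 - 45 = -53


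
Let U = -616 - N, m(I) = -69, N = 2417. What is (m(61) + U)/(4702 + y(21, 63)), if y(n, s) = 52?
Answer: -1551/2377 ≈ -0.65250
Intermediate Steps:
U = -3033 (U = -616 - 1*2417 = -616 - 2417 = -3033)
(m(61) + U)/(4702 + y(21, 63)) = (-69 - 3033)/(4702 + 52) = -3102/4754 = -3102*1/4754 = -1551/2377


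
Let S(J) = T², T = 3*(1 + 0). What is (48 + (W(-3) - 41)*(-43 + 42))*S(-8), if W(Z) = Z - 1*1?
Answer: 837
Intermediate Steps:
T = 3 (T = 3*1 = 3)
W(Z) = -1 + Z (W(Z) = Z - 1 = -1 + Z)
S(J) = 9 (S(J) = 3² = 9)
(48 + (W(-3) - 41)*(-43 + 42))*S(-8) = (48 + ((-1 - 3) - 41)*(-43 + 42))*9 = (48 + (-4 - 41)*(-1))*9 = (48 - 45*(-1))*9 = (48 + 45)*9 = 93*9 = 837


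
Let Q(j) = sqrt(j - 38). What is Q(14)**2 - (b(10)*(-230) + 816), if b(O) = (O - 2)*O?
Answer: 17560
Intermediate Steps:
Q(j) = sqrt(-38 + j)
b(O) = O*(-2 + O) (b(O) = (-2 + O)*O = O*(-2 + O))
Q(14)**2 - (b(10)*(-230) + 816) = (sqrt(-38 + 14))**2 - ((10*(-2 + 10))*(-230) + 816) = (sqrt(-24))**2 - ((10*8)*(-230) + 816) = (2*I*sqrt(6))**2 - (80*(-230) + 816) = -24 - (-18400 + 816) = -24 - 1*(-17584) = -24 + 17584 = 17560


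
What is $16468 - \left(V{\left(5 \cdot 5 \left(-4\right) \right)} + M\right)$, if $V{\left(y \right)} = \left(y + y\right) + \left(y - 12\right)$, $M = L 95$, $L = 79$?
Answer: $9275$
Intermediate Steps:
$M = 7505$ ($M = 79 \cdot 95 = 7505$)
$V{\left(y \right)} = -12 + 3 y$ ($V{\left(y \right)} = 2 y + \left(-12 + y\right) = -12 + 3 y$)
$16468 - \left(V{\left(5 \cdot 5 \left(-4\right) \right)} + M\right) = 16468 - \left(\left(-12 + 3 \cdot 5 \cdot 5 \left(-4\right)\right) + 7505\right) = 16468 - \left(\left(-12 + 3 \cdot 25 \left(-4\right)\right) + 7505\right) = 16468 - \left(\left(-12 + 3 \left(-100\right)\right) + 7505\right) = 16468 - \left(\left(-12 - 300\right) + 7505\right) = 16468 - \left(-312 + 7505\right) = 16468 - 7193 = 9275$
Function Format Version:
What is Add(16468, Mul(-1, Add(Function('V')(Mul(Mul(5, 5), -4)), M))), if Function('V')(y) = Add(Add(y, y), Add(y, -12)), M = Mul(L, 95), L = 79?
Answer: 9275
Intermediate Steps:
M = 7505 (M = Mul(79, 95) = 7505)
Function('V')(y) = Add(-12, Mul(3, y)) (Function('V')(y) = Add(Mul(2, y), Add(-12, y)) = Add(-12, Mul(3, y)))
Add(16468, Mul(-1, Add(Function('V')(Mul(Mul(5, 5), -4)), M))) = Add(16468, Mul(-1, Add(Add(-12, Mul(3, Mul(Mul(5, 5), -4))), 7505))) = Add(16468, Mul(-1, Add(Add(-12, Mul(3, Mul(25, -4))), 7505))) = Add(16468, Mul(-1, Add(Add(-12, Mul(3, -100)), 7505))) = Add(16468, Mul(-1, Add(Add(-12, -300), 7505))) = Add(16468, Mul(-1, Add(-312, 7505))) = Add(16468, Mul(-1, 7193)) = Add(16468, -7193) = 9275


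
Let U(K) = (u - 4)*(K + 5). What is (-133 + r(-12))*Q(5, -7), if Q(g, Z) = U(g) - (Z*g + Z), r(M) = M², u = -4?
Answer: -418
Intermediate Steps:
U(K) = -40 - 8*K (U(K) = (-4 - 4)*(K + 5) = -8*(5 + K) = -40 - 8*K)
Q(g, Z) = -40 - Z - 8*g - Z*g (Q(g, Z) = (-40 - 8*g) - (Z*g + Z) = (-40 - 8*g) - (Z + Z*g) = (-40 - 8*g) + (-Z - Z*g) = -40 - Z - 8*g - Z*g)
(-133 + r(-12))*Q(5, -7) = (-133 + (-12)²)*(-40 - 1*(-7) - 8*5 - 1*(-7)*5) = (-133 + 144)*(-40 + 7 - 40 + 35) = 11*(-38) = -418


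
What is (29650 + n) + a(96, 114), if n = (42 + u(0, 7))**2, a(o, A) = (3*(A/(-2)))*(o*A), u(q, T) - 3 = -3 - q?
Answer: -1840010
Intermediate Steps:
u(q, T) = -q (u(q, T) = 3 + (-3 - q) = -q)
a(o, A) = -3*o*A**2/2 (a(o, A) = (3*(A*(-1/2)))*(A*o) = (3*(-A/2))*(A*o) = (-3*A/2)*(A*o) = -3*o*A**2/2)
n = 1764 (n = (42 - 1*0)**2 = (42 + 0)**2 = 42**2 = 1764)
(29650 + n) + a(96, 114) = (29650 + 1764) - 3/2*96*114**2 = 31414 - 3/2*96*12996 = 31414 - 1871424 = -1840010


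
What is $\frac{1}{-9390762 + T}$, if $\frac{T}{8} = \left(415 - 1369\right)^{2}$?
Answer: $- \frac{1}{2109834} \approx -4.7397 \cdot 10^{-7}$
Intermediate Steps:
$T = 7280928$ ($T = 8 \left(415 - 1369\right)^{2} = 8 \left(-954\right)^{2} = 8 \cdot 910116 = 7280928$)
$\frac{1}{-9390762 + T} = \frac{1}{-9390762 + 7280928} = \frac{1}{-2109834} = - \frac{1}{2109834}$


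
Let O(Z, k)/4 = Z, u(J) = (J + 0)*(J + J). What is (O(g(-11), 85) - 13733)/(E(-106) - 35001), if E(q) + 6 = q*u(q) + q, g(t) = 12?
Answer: 161/28437 ≈ 0.0056616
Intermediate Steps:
u(J) = 2*J**2 (u(J) = J*(2*J) = 2*J**2)
O(Z, k) = 4*Z
E(q) = -6 + q + 2*q**3 (E(q) = -6 + (q*(2*q**2) + q) = -6 + (2*q**3 + q) = -6 + (q + 2*q**3) = -6 + q + 2*q**3)
(O(g(-11), 85) - 13733)/(E(-106) - 35001) = (4*12 - 13733)/((-6 - 106 + 2*(-106)**3) - 35001) = (48 - 13733)/((-6 - 106 + 2*(-1191016)) - 35001) = -13685/((-6 - 106 - 2382032) - 35001) = -13685/(-2382144 - 35001) = -13685/(-2417145) = -13685*(-1/2417145) = 161/28437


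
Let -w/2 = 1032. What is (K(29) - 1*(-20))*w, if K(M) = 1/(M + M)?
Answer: -1198152/29 ≈ -41316.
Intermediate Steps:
w = -2064 (w = -2*1032 = -2064)
K(M) = 1/(2*M)
(K(29) - 1*(-20))*w = ((1/2)/29 - 1*(-20))*(-2064) = ((1/2)*(1/29) + 20)*(-2064) = (1/58 + 20)*(-2064) = (1161/58)*(-2064) = -1198152/29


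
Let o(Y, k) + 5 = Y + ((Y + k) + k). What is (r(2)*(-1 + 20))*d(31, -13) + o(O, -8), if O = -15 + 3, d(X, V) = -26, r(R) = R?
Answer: -1033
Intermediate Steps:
O = -12
o(Y, k) = -5 + 2*Y + 2*k (o(Y, k) = -5 + (Y + ((Y + k) + k)) = -5 + (Y + (Y + 2*k)) = -5 + (2*Y + 2*k) = -5 + 2*Y + 2*k)
(r(2)*(-1 + 20))*d(31, -13) + o(O, -8) = (2*(-1 + 20))*(-26) + (-5 + 2*(-12) + 2*(-8)) = (2*19)*(-26) + (-5 - 24 - 16) = 38*(-26) - 45 = -988 - 45 = -1033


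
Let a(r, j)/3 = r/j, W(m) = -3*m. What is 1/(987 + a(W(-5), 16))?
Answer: 16/15837 ≈ 0.0010103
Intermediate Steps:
a(r, j) = 3*r/j (a(r, j) = 3*(r/j) = 3*r/j)
1/(987 + a(W(-5), 16)) = 1/(987 + 3*(-3*(-5))/16) = 1/(987 + 3*15*(1/16)) = 1/(987 + 45/16) = 1/(15837/16) = 16/15837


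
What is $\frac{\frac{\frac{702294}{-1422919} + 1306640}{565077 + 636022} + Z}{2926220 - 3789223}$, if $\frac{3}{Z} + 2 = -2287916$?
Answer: $- \frac{4253788522474895045}{3374517963704820121494674} \approx -1.2606 \cdot 10^{-6}$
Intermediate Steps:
$Z = - \frac{3}{2287918}$ ($Z = \frac{3}{-2 - 2287916} = \frac{3}{-2287918} = 3 \left(- \frac{1}{2287918}\right) = - \frac{3}{2287918} \approx -1.3112 \cdot 10^{-6}$)
$\frac{\frac{\frac{702294}{-1422919} + 1306640}{565077 + 636022} + Z}{2926220 - 3789223} = \frac{\frac{\frac{702294}{-1422919} + 1306640}{565077 + 636022} - \frac{3}{2287918}}{2926220 - 3789223} = \frac{\frac{702294 \left(- \frac{1}{1422919}\right) + 1306640}{1201099} - \frac{3}{2287918}}{-863003} = \left(\left(- \frac{702294}{1422919} + 1306640\right) \frac{1}{1201099} - \frac{3}{2287918}\right) \left(- \frac{1}{863003}\right) = \left(\frac{1859242179866}{1422919} \cdot \frac{1}{1201099} - \frac{3}{2287918}\right) \left(- \frac{1}{863003}\right) = \left(\frac{1859242179866}{1709066587981} - \frac{3}{2287918}\right) \left(- \frac{1}{863003}\right) = \frac{4253788522474895045}{3910204209840313558} \left(- \frac{1}{863003}\right) = - \frac{4253788522474895045}{3374517963704820121494674}$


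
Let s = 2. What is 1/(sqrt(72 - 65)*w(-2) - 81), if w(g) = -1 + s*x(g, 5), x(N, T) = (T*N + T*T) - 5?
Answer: -81/4034 - 19*sqrt(7)/4034 ≈ -0.032541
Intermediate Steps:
x(N, T) = -5 + T**2 + N*T (x(N, T) = (N*T + T**2) - 5 = (T**2 + N*T) - 5 = -5 + T**2 + N*T)
w(g) = 39 + 10*g (w(g) = -1 + 2*(-5 + 5**2 + g*5) = -1 + 2*(-5 + 25 + 5*g) = -1 + 2*(20 + 5*g) = -1 + (40 + 10*g) = 39 + 10*g)
1/(sqrt(72 - 65)*w(-2) - 81) = 1/(sqrt(72 - 65)*(39 + 10*(-2)) - 81) = 1/(sqrt(7)*(39 - 20) - 81) = 1/(sqrt(7)*19 - 81) = 1/(19*sqrt(7) - 81) = 1/(-81 + 19*sqrt(7))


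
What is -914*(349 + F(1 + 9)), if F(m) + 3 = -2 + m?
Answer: -323556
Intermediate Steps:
F(m) = -5 + m (F(m) = -3 + (-2 + m) = -5 + m)
-914*(349 + F(1 + 9)) = -914*(349 + (-5 + (1 + 9))) = -914*(349 + (-5 + 10)) = -914*(349 + 5) = -914*354 = -323556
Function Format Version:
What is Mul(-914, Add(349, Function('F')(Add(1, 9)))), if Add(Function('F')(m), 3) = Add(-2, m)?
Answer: -323556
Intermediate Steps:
Function('F')(m) = Add(-5, m) (Function('F')(m) = Add(-3, Add(-2, m)) = Add(-5, m))
Mul(-914, Add(349, Function('F')(Add(1, 9)))) = Mul(-914, Add(349, Add(-5, Add(1, 9)))) = Mul(-914, Add(349, Add(-5, 10))) = Mul(-914, Add(349, 5)) = Mul(-914, 354) = -323556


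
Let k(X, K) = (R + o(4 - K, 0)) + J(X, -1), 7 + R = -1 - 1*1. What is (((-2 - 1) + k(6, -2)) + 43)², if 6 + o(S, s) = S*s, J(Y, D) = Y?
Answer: 961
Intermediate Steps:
R = -9 (R = -7 + (-1 - 1*1) = -7 + (-1 - 1) = -7 - 2 = -9)
o(S, s) = -6 + S*s
k(X, K) = -15 + X (k(X, K) = (-9 + (-6 + (4 - K)*0)) + X = (-9 + (-6 + 0)) + X = (-9 - 6) + X = -15 + X)
(((-2 - 1) + k(6, -2)) + 43)² = (((-2 - 1) + (-15 + 6)) + 43)² = ((-3 - 9) + 43)² = (-12 + 43)² = 31² = 961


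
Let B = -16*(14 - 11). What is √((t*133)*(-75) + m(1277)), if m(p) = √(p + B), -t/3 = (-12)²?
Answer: √(4309200 + √1229) ≈ 2075.9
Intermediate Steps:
t = -432 (t = -3*(-12)² = -3*144 = -432)
B = -48 (B = -16*3 = -48)
m(p) = √(-48 + p) (m(p) = √(p - 48) = √(-48 + p))
√((t*133)*(-75) + m(1277)) = √(-432*133*(-75) + √(-48 + 1277)) = √(-57456*(-75) + √1229) = √(4309200 + √1229)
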